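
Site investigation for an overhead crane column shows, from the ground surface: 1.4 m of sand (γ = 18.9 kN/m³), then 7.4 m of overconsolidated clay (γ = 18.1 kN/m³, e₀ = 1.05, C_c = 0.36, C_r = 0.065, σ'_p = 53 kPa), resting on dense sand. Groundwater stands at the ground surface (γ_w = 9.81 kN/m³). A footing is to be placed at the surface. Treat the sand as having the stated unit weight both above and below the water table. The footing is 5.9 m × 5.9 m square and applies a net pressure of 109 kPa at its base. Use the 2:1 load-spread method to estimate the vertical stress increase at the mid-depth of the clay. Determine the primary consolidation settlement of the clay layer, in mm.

Mid-depth of clay below the ground surface: z = 1.4 + 7.4/2 = 5.1 m.
Total vertical stress at mid-clay: σ_v = 18.9×1.4 + 18.1×3.7 = 93.43 kPa.
Pore pressure: u = 9.81×(5.1 − 0) = 50.031 kPa.
Initial effective stress: σ'_0 = σ_v − u = 93.43 − 50.031 = 43.399 kPa.
Stress increase at mid-clay by the 2:1 spreading method:
Δσ = qBL/((B+z)(L+z)) = 109×5.9×5.9/((5.9+5.1)(5.9+5.1)) = 31.358 kPa
Final effective stress: σ'_f = 43.399 + 31.358 = 74.757 kPa.
σ'_f = 74.757 > σ'_p = 53 kPa, so the stress path crosses the preconsolidation pressure — recompression up to σ'_p, then virgin compression beyond:
S_c = H/(1+e₀)·[C_r·log₁₀(σ'_p/σ'_0) + C_c·log₁₀(σ'_f/σ'_p)]
    = 7.4/2.05 × [0.065×log₁₀(53/43.399) + 0.36×log₁₀(74.757/53)]
    = 3.6098 × [0.0056417 + 0.053775] = 0.2145 m

S_c ≈ 214 mm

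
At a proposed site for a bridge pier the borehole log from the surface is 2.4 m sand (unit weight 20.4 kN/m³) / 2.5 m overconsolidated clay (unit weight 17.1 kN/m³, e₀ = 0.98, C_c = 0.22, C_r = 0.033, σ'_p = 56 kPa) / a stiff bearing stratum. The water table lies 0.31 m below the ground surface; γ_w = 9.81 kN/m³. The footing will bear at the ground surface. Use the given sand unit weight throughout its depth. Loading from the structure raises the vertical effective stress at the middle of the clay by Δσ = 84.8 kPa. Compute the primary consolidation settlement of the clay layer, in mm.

Mid-depth of clay below the ground surface: z = 2.4 + 2.5/2 = 3.65 m.
Total vertical stress at mid-clay: σ_v = 20.4×2.4 + 17.1×1.25 = 70.335 kPa.
Pore pressure: u = 9.81×(3.65 − 0.31) = 32.765 kPa.
Initial effective stress: σ'_0 = σ_v − u = 70.335 − 32.765 = 37.57 kPa.
Final effective stress: σ'_f = 37.57 + 84.8 = 122.37 kPa.
σ'_f = 122.37 > σ'_p = 56 kPa, so the stress path crosses the preconsolidation pressure — recompression up to σ'_p, then virgin compression beyond:
S_c = H/(1+e₀)·[C_r·log₁₀(σ'_p/σ'_0) + C_c·log₁₀(σ'_f/σ'_p)]
    = 2.5/1.98 × [0.033×log₁₀(56/37.57) + 0.22×log₁₀(122.37/56)]
    = 1.2626 × [0.0057204 + 0.074687] = 0.1015 m

S_c ≈ 102 mm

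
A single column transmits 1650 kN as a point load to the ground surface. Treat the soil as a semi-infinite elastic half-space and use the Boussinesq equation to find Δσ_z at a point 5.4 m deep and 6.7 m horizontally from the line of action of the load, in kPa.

Boussinesq vertical stress below a point load on an elastic half-space:
Δσ_z = 3P/(2πz²) · [1 + (r/z)²]^(−5/2)
r/z = 6.7/5.4 = 1.2407; [1+(r/z)²]^(−5/2) = 0.09731.
Δσ_z = 3×1650/(2π×5.4²) × 0.09731 = 27.017 × 0.09731 = 2.629 kPa

Δσ_z ≈ 2.63 kPa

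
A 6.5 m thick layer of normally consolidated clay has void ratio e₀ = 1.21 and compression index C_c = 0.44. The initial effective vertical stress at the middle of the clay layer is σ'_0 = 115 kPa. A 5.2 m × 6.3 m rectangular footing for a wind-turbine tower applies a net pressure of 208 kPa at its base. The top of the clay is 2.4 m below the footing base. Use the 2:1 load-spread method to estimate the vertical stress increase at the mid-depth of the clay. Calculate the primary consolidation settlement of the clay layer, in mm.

Mid-depth of clay below the footing base: z = 2.4 + 6.5/2 = 5.65 m.
Stress increase at mid-clay by the 2:1 spreading method:
Δσ = qBL/((B+z)(L+z)) = 208×5.2×6.3/((5.2+5.65)(6.3+5.65)) = 52.554 kPa
Final effective stress: σ'_f = σ'_0 + Δσ = 115 + 52.554 = 167.55 kPa.
Normally consolidated clay, so the full stress increment lies on the virgin compression line:
S_c = C_c·H/(1+e₀)·log₁₀(σ'_f/σ'_0) = 0.44×6.5/(1+1.21)×log₁₀(167.55/115)
    = 1.2941 × 0.16345 = 0.2115 m

S_c ≈ 212 mm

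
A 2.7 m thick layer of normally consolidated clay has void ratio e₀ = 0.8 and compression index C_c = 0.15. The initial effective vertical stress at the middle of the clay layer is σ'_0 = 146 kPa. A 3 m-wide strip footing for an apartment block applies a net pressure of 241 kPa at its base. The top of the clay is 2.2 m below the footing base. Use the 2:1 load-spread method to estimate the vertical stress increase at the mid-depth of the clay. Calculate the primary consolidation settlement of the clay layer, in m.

Mid-depth of clay below the footing base: z = 2.2 + 2.7/2 = 3.55 m.
Stress increase at mid-clay by the 2:1 spreading method:
Δσ = qB/(B+z) = 241×3/(3+3.55) = 110.38 kPa
Final effective stress: σ'_f = σ'_0 + Δσ = 146 + 110.38 = 256.38 kPa.
Normally consolidated clay, so the full stress increment lies on the virgin compression line:
S_c = C_c·H/(1+e₀)·log₁₀(σ'_f/σ'_0) = 0.15×2.7/(1+0.8)×log₁₀(256.38/146)
    = 0.225 × 0.24453 = 0.05502 m

S_c ≈ 0.055 m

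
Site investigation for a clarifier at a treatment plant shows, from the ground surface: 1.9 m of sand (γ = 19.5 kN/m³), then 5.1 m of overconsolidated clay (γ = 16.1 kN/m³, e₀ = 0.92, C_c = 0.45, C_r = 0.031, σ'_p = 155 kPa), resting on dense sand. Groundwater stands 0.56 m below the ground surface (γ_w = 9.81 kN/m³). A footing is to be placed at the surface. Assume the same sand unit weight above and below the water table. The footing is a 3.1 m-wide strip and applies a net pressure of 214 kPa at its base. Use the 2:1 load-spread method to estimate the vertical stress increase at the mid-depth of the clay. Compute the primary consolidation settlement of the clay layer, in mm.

Mid-depth of clay below the ground surface: z = 1.9 + 5.1/2 = 4.45 m.
Total vertical stress at mid-clay: σ_v = 19.5×1.9 + 16.1×2.55 = 78.105 kPa.
Pore pressure: u = 9.81×(4.45 − 0.56) = 38.161 kPa.
Initial effective stress: σ'_0 = σ_v − u = 78.105 − 38.161 = 39.944 kPa.
Stress increase at mid-clay by the 2:1 spreading method:
Δσ = qB/(B+z) = 214×3.1/(3.1+4.45) = 87.868 kPa
Final effective stress: σ'_f = 39.944 + 87.868 = 127.81 kPa.
σ'_f = 127.81 ≤ σ'_p = 155 kPa, so the clay remains overconsolidated and only the recompression index applies:
S_c = C_r·H/(1+e₀)·log₁₀(σ'_f/σ'_0) = 0.031×5.1/1.92×log₁₀(127.81/39.944)
    = 0.082342 × 0.50511 = 0.04159 m

S_c ≈ 41.6 mm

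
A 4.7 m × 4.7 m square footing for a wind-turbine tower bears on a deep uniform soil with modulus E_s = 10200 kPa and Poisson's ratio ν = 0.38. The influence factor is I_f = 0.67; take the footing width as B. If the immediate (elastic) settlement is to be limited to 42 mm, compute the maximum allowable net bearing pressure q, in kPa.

q ≈ 159 kPa

S_e = q·B·(1−ν²)/E_s · I_f  ⇒  q = S_e·E_s / (B·(1−ν²)·I_f).
q = 0.042 × 10200 / (4.7 × 0.8556 × 0.67) = 159 kPa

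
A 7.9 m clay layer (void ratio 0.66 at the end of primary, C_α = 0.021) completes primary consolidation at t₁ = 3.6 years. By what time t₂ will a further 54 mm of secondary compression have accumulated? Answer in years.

t₂ ≈ 12.5 years

S_s = C_α·H/(1+e_p)·log₁₀(t₂/t₁) ⇒ log₁₀(t₂/t₁) = S_s·(1+e_p)/(C_α·H).
log₁₀(t₂/t₁) = 0.054 × (1+0.66) / (0.021×7.9) = 0.5403
t₂ = t₁ × 10^0.5403 = 3.6 × 3.47 = 12.49 years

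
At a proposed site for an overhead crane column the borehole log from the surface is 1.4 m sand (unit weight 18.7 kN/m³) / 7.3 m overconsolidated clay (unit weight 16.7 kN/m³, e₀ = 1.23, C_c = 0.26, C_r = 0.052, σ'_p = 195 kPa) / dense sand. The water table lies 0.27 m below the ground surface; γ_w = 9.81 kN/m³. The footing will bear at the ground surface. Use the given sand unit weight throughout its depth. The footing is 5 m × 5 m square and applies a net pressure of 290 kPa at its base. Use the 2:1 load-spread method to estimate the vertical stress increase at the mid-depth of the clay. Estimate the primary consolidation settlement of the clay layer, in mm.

Mid-depth of clay below the ground surface: z = 1.4 + 7.3/2 = 5.05 m.
Total vertical stress at mid-clay: σ_v = 18.7×1.4 + 16.7×3.65 = 87.135 kPa.
Pore pressure: u = 9.81×(5.05 − 0.27) = 46.892 kPa.
Initial effective stress: σ'_0 = σ_v − u = 87.135 − 46.892 = 40.243 kPa.
Stress increase at mid-clay by the 2:1 spreading method:
Δσ = qBL/((B+z)(L+z)) = 290×5×5/((5+5.05)(5+5.05)) = 71.78 kPa
Final effective stress: σ'_f = 40.243 + 71.78 = 112.02 kPa.
σ'_f = 112.02 ≤ σ'_p = 195 kPa, so the clay remains overconsolidated and only the recompression index applies:
S_c = C_r·H/(1+e₀)·log₁₀(σ'_f/σ'_0) = 0.052×7.3/2.23×log₁₀(112.02/40.243)
    = 0.17022 × 0.44461 = 0.07568 m

S_c ≈ 75.7 mm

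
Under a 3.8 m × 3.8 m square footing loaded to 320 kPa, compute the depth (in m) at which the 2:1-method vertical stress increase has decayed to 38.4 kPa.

z ≈ 7.17 m

2:1 spreading — at depth z the loaded area has grown by z in each plan dimension:
qB²/(B+z)² = Δσ_z ⇒ z = B(√(q/Δσ_z) − 1) = 3.8×(√(320/38.4) − 1) = 7.17 m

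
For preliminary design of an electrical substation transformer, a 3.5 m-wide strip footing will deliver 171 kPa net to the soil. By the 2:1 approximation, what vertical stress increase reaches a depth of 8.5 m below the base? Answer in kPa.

By the 2:1 method the load spreads at 1 horizontal : 2 vertical, so at depth z the loaded area has grown by z in each plan dimension:
Δσ = qB/(B+z) = 171×3.5/(3.5+8.5) = 49.875 kPa

Δσ_z ≈ 49.9 kPa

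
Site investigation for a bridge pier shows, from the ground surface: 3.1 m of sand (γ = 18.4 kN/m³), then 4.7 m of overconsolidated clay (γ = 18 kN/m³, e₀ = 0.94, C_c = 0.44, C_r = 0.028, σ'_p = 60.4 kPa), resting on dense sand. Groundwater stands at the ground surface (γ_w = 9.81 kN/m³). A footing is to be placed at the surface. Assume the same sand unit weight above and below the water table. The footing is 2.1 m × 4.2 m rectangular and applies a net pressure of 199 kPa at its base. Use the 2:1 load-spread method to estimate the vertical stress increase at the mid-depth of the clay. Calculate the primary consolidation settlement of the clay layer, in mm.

S_c ≈ 76.2 mm

Mid-depth of clay below the ground surface: z = 3.1 + 4.7/2 = 5.45 m.
Total vertical stress at mid-clay: σ_v = 18.4×3.1 + 18×2.35 = 99.34 kPa.
Pore pressure: u = 9.81×(5.45 − 0) = 53.465 kPa.
Initial effective stress: σ'_0 = σ_v − u = 99.34 − 53.465 = 45.875 kPa.
Stress increase at mid-clay by the 2:1 spreading method:
Δσ = qBL/((B+z)(L+z)) = 199×2.1×4.2/((2.1+5.45)(4.2+5.45)) = 24.091 kPa
Final effective stress: σ'_f = 45.875 + 24.091 = 69.966 kPa.
σ'_f = 69.966 > σ'_p = 60.4 kPa, so the stress path crosses the preconsolidation pressure — recompression up to σ'_p, then virgin compression beyond:
S_c = H/(1+e₀)·[C_r·log₁₀(σ'_p/σ'_0) + C_c·log₁₀(σ'_f/σ'_p)]
    = 4.7/1.94 × [0.028×log₁₀(60.4/45.875) + 0.44×log₁₀(69.966/60.4)]
    = 2.4227 × [0.0033449 + 0.028094] = 0.07617 m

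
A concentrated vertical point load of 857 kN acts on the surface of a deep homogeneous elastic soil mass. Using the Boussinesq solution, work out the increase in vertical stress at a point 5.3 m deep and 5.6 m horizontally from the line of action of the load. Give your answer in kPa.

Δσ_z ≈ 2.24 kPa

Boussinesq vertical stress below a point load on an elastic half-space:
Δσ_z = 3P/(2πz²) · [1 + (r/z)²]^(−5/2)
r/z = 5.6/5.3 = 1.0566; [1+(r/z)²]^(−5/2) = 0.15346.
Δσ_z = 3×857/(2π×5.3²) × 0.15346 = 14.567 × 0.15346 = 2.235 kPa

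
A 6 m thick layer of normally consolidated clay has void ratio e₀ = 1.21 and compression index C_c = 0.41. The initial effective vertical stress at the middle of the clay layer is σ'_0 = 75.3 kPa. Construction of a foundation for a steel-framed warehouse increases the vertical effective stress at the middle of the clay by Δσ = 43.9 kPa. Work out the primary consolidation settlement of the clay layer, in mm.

S_c ≈ 222 mm

Final effective stress: σ'_f = σ'_0 + Δσ = 75.3 + 43.9 = 119.2 kPa.
Normally consolidated clay, so the full stress increment lies on the virgin compression line:
S_c = C_c·H/(1+e₀)·log₁₀(σ'_f/σ'_0) = 0.41×6/(1+1.21)×log₁₀(119.2/75.3)
    = 1.1131 × 0.19948 = 0.222 m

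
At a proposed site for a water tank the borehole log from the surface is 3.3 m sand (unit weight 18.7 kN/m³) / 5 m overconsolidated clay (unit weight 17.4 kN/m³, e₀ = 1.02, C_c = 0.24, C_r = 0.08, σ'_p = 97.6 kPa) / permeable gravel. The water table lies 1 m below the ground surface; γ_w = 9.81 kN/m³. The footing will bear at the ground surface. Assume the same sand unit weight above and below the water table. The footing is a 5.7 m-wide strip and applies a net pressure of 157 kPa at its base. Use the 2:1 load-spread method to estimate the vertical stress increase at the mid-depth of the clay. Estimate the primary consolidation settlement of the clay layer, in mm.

S_c ≈ 130 mm

Mid-depth of clay below the ground surface: z = 3.3 + 5/2 = 5.8 m.
Total vertical stress at mid-clay: σ_v = 18.7×3.3 + 17.4×2.5 = 105.21 kPa.
Pore pressure: u = 9.81×(5.8 − 1) = 47.088 kPa.
Initial effective stress: σ'_0 = σ_v − u = 105.21 − 47.088 = 58.122 kPa.
Stress increase at mid-clay by the 2:1 spreading method:
Δσ = qB/(B+z) = 157×5.7/(5.7+5.8) = 77.817 kPa
Final effective stress: σ'_f = 58.122 + 77.817 = 135.94 kPa.
σ'_f = 135.94 > σ'_p = 97.6 kPa, so the stress path crosses the preconsolidation pressure — recompression up to σ'_p, then virgin compression beyond:
S_c = H/(1+e₀)·[C_r·log₁₀(σ'_p/σ'_0) + C_c·log₁₀(σ'_f/σ'_p)]
    = 5/2.02 × [0.08×log₁₀(97.6/58.122) + 0.24×log₁₀(135.94/97.6)]
    = 2.4752 × [0.018009 + 0.034535] = 0.1301 m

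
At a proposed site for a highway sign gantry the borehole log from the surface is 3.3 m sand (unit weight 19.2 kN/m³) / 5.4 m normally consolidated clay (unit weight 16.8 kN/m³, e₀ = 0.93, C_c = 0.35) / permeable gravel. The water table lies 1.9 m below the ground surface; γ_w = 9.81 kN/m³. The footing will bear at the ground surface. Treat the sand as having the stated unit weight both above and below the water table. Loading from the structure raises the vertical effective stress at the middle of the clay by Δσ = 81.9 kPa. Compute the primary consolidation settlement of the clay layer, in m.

S_c ≈ 0.334 m

Mid-depth of clay below the ground surface: z = 3.3 + 5.4/2 = 6 m.
Total vertical stress at mid-clay: σ_v = 19.2×3.3 + 16.8×2.7 = 108.72 kPa.
Pore pressure: u = 9.81×(6 − 1.9) = 40.221 kPa.
Initial effective stress: σ'_0 = σ_v − u = 108.72 − 40.221 = 68.499 kPa.
Final effective stress: σ'_f = σ'_0 + Δσ = 68.499 + 81.9 = 150.4 kPa.
Normally consolidated clay, so the full stress increment lies on the virgin compression line:
S_c = C_c·H/(1+e₀)·log₁₀(σ'_f/σ'_0) = 0.35×5.4/(1+0.93)×log₁₀(150.4/68.499)
    = 0.97927 × 0.34156 = 0.3345 m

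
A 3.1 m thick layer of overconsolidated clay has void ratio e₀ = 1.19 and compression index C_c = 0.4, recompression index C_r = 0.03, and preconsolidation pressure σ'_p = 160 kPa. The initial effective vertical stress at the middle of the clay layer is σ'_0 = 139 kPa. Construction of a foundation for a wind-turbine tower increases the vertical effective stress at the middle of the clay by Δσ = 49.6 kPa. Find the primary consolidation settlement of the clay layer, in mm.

Final effective stress: σ'_f = 139 + 49.6 = 188.6 kPa.
σ'_f = 188.6 > σ'_p = 160 kPa, so the stress path crosses the preconsolidation pressure — recompression up to σ'_p, then virgin compression beyond:
S_c = H/(1+e₀)·[C_r·log₁₀(σ'_p/σ'_0) + C_c·log₁₀(σ'_f/σ'_p)]
    = 3.1/2.19 × [0.03×log₁₀(160/139) + 0.4×log₁₀(188.6/160)]
    = 1.4155 × [0.0018332 + 0.028569] = 0.04303 m

S_c ≈ 43 mm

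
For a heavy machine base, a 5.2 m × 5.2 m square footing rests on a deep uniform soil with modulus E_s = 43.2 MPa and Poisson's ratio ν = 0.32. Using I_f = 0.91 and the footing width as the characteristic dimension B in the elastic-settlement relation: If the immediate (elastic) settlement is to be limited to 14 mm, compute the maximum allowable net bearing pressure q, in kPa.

E_s = 43.2 MPa = 43200 kPa.
S_e = q·B·(1−ν²)/E_s · I_f  ⇒  q = S_e·E_s / (B·(1−ν²)·I_f).
q = 0.014 × 43200 / (5.2 × 0.8976 × 0.91) = 142.4 kPa

q ≈ 142 kPa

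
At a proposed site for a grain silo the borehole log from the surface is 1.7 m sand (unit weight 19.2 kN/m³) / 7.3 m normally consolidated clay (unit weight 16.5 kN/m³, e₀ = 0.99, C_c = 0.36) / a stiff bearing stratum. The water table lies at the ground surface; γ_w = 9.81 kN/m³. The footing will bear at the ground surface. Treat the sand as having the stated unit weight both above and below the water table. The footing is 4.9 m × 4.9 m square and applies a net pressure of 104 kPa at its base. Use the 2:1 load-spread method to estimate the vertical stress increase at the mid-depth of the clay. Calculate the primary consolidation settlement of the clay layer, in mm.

Mid-depth of clay below the ground surface: z = 1.7 + 7.3/2 = 5.35 m.
Total vertical stress at mid-clay: σ_v = 19.2×1.7 + 16.5×3.65 = 92.865 kPa.
Pore pressure: u = 9.81×(5.35 − 0) = 52.483 kPa.
Initial effective stress: σ'_0 = σ_v − u = 92.865 − 52.483 = 40.382 kPa.
Stress increase at mid-clay by the 2:1 spreading method:
Δσ = qBL/((B+z)(L+z)) = 104×4.9×4.9/((4.9+5.35)(4.9+5.35)) = 23.767 kPa
Final effective stress: σ'_f = σ'_0 + Δσ = 40.382 + 23.767 = 64.149 kPa.
Normally consolidated clay, so the full stress increment lies on the virgin compression line:
S_c = C_c·H/(1+e₀)·log₁₀(σ'_f/σ'_0) = 0.36×7.3/(1+0.99)×log₁₀(64.149/40.382)
    = 1.3206 × 0.201 = 0.2654 m

S_c ≈ 265 mm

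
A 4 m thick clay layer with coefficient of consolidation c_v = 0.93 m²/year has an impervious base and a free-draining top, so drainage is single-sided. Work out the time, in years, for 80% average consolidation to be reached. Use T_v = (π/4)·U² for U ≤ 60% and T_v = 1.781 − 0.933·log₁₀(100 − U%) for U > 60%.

t ≈ 9.76 years

Drainage path length: H_d = H = 4 m (single drainage).
U > 60%: T_v = 1.781 − 0.933·log₁₀(100 − 80) = 0.56714.
t = T_v·H_d²/c_v = 0.56714×4²/0.93 = 9.757 years.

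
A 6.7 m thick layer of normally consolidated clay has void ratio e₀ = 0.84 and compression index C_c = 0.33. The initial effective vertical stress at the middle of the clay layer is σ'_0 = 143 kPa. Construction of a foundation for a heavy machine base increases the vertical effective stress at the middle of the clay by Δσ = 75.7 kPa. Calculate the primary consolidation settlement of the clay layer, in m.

Final effective stress: σ'_f = σ'_0 + Δσ = 143 + 75.7 = 218.7 kPa.
Normally consolidated clay, so the full stress increment lies on the virgin compression line:
S_c = C_c·H/(1+e₀)·log₁₀(σ'_f/σ'_0) = 0.33×6.7/(1+0.84)×log₁₀(218.7/143)
    = 1.2016 × 0.18451 = 0.2217 m

S_c ≈ 0.222 m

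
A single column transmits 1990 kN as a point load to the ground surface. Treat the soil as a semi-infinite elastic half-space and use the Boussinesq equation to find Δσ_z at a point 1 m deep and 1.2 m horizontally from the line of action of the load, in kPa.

Δσ_z ≈ 102 kPa

Boussinesq vertical stress below a point load on an elastic half-space:
Δσ_z = 3P/(2πz²) · [1 + (r/z)²]^(−5/2)
r/z = 1.2/1 = 1.2; [1+(r/z)²]^(−5/2) = 0.10753.
Δσ_z = 3×1990/(2π×1²) × 0.10753 = 950.16 × 0.10753 = 102.2 kPa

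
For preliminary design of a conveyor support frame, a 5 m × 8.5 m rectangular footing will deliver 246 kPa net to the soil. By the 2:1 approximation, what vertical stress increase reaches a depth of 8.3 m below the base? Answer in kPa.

By the 2:1 method the load spreads at 1 horizontal : 2 vertical, so at depth z the loaded area has grown by z in each plan dimension:
Δσ = qBL/((B+z)(L+z)) = 246×5×8.5/((5+8.3)(8.5+8.3)) = 46.791 kPa

Δσ_z ≈ 46.8 kPa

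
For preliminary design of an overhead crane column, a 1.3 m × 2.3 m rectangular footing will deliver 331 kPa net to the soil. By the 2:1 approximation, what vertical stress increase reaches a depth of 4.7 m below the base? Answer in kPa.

By the 2:1 method the load spreads at 1 horizontal : 2 vertical, so at depth z the loaded area has grown by z in each plan dimension:
Δσ = qBL/((B+z)(L+z)) = 331×1.3×2.3/((1.3+4.7)(2.3+4.7)) = 23.564 kPa

Δσ_z ≈ 23.6 kPa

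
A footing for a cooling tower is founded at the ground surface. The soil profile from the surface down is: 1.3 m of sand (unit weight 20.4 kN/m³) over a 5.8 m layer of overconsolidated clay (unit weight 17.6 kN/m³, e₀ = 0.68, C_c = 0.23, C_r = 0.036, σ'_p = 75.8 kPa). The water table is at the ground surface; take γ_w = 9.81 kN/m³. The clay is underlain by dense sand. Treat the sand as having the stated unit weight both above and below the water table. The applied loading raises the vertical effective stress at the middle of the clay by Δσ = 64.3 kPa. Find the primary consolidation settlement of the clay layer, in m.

Mid-depth of clay below the ground surface: z = 1.3 + 5.8/2 = 4.2 m.
Total vertical stress at mid-clay: σ_v = 20.4×1.3 + 17.6×2.9 = 77.56 kPa.
Pore pressure: u = 9.81×(4.2 − 0) = 41.202 kPa.
Initial effective stress: σ'_0 = σ_v − u = 77.56 − 41.202 = 36.358 kPa.
Final effective stress: σ'_f = 36.358 + 64.3 = 100.66 kPa.
σ'_f = 100.66 > σ'_p = 75.8 kPa, so the stress path crosses the preconsolidation pressure — recompression up to σ'_p, then virgin compression beyond:
S_c = H/(1+e₀)·[C_r·log₁₀(σ'_p/σ'_0) + C_c·log₁₀(σ'_f/σ'_p)]
    = 5.8/1.68 × [0.036×log₁₀(75.8/36.358) + 0.23×log₁₀(100.66/75.8)]
    = 3.4524 × [0.011486 + 0.028333] = 0.1375 m

S_c ≈ 0.137 m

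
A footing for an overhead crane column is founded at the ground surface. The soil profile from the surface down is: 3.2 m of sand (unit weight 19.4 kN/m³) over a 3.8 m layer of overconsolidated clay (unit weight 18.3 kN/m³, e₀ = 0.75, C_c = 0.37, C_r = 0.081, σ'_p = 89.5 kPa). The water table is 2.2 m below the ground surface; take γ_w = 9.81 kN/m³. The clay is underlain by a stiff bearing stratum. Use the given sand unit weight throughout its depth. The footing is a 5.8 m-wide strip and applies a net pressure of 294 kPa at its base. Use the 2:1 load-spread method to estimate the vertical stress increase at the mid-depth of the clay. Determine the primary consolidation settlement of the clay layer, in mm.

S_c ≈ 342 mm

Mid-depth of clay below the ground surface: z = 3.2 + 3.8/2 = 5.1 m.
Total vertical stress at mid-clay: σ_v = 19.4×3.2 + 18.3×1.9 = 96.85 kPa.
Pore pressure: u = 9.81×(5.1 − 2.2) = 28.449 kPa.
Initial effective stress: σ'_0 = σ_v − u = 96.85 − 28.449 = 68.401 kPa.
Stress increase at mid-clay by the 2:1 spreading method:
Δσ = qB/(B+z) = 294×5.8/(5.8+5.1) = 156.44 kPa
Final effective stress: σ'_f = 68.401 + 156.44 = 224.84 kPa.
σ'_f = 224.84 > σ'_p = 89.5 kPa, so the stress path crosses the preconsolidation pressure — recompression up to σ'_p, then virgin compression beyond:
S_c = H/(1+e₀)·[C_r·log₁₀(σ'_p/σ'_0) + C_c·log₁₀(σ'_f/σ'_p)]
    = 3.8/1.75 × [0.081×log₁₀(89.5/68.401) + 0.37×log₁₀(224.84/89.5)]
    = 2.1714 × [0.0094576 + 0.14802] = 0.3419 m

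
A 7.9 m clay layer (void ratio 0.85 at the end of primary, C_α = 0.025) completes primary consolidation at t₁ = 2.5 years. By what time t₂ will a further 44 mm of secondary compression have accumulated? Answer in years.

S_s = C_α·H/(1+e_p)·log₁₀(t₂/t₁) ⇒ log₁₀(t₂/t₁) = S_s·(1+e_p)/(C_α·H).
log₁₀(t₂/t₁) = 0.044 × (1+0.85) / (0.025×7.9) = 0.4122
t₂ = t₁ × 10^0.4122 = 2.5 × 2.583 = 6.458 years

t₂ ≈ 6.46 years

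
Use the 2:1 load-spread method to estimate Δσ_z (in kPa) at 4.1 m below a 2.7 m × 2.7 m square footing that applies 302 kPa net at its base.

By the 2:1 method the load spreads at 1 horizontal : 2 vertical, so at depth z the loaded area has grown by z in each plan dimension:
Δσ = qBL/((B+z)(L+z)) = 302×2.7×2.7/((2.7+4.1)(2.7+4.1)) = 47.612 kPa

Δσ_z ≈ 47.6 kPa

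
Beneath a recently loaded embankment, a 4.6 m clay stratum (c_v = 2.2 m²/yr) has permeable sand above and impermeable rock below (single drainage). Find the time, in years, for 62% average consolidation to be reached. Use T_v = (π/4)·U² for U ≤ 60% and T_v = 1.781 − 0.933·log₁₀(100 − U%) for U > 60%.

Drainage path length: H_d = H = 4.6 m (single drainage).
U > 60%: T_v = 1.781 − 0.933·log₁₀(100 − 62) = 0.30706.
t = T_v·H_d²/c_v = 0.30706×4.6²/2.2 = 2.953 years.

t ≈ 2.95 years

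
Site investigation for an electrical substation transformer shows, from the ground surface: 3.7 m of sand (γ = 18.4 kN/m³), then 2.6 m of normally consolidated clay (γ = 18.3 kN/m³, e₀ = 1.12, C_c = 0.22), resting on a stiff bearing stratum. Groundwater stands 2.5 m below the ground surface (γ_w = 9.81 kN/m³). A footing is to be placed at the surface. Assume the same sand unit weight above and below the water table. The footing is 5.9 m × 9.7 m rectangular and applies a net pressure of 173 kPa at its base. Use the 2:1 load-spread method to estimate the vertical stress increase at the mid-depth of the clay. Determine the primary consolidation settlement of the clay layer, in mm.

S_c ≈ 76.3 mm

Mid-depth of clay below the ground surface: z = 3.7 + 2.6/2 = 5 m.
Total vertical stress at mid-clay: σ_v = 18.4×3.7 + 18.3×1.3 = 91.87 kPa.
Pore pressure: u = 9.81×(5 − 2.5) = 24.525 kPa.
Initial effective stress: σ'_0 = σ_v − u = 91.87 − 24.525 = 67.345 kPa.
Stress increase at mid-clay by the 2:1 spreading method:
Δσ = qBL/((B+z)(L+z)) = 173×5.9×9.7/((5.9+5)(9.7+5)) = 61.791 kPa
Final effective stress: σ'_f = σ'_0 + Δσ = 67.345 + 61.791 = 129.14 kPa.
Normally consolidated clay, so the full stress increment lies on the virgin compression line:
S_c = C_c·H/(1+e₀)·log₁₀(σ'_f/σ'_0) = 0.22×2.6/(1+1.12)×log₁₀(129.14/67.345)
    = 0.26981 × 0.28276 = 0.07629 m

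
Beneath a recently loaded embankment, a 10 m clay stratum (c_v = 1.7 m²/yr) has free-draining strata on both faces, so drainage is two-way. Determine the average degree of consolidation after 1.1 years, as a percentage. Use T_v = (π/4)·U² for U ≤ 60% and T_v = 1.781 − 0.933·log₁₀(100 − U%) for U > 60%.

U ≈ 30.9 %

Drainage path length: H_d = H/2 = 5 m (double drainage).
T_v = c_v·t/H_d² = 1.7×1.1/5² = 0.0748.
T_v = 0.0748 corresponds to the U ≤ 60% branch:
U = √(4T_v/π) = 0.3086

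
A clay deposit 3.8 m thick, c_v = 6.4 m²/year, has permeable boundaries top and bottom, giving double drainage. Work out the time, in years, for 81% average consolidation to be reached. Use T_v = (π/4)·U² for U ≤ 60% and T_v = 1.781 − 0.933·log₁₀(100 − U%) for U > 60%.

t ≈ 0.332 years

Drainage path length: H_d = H/2 = 1.9 m (double drainage).
U > 60%: T_v = 1.781 − 0.933·log₁₀(100 − 81) = 0.58792.
t = T_v·H_d²/c_v = 0.58792×1.9²/6.4 = 0.3316 years.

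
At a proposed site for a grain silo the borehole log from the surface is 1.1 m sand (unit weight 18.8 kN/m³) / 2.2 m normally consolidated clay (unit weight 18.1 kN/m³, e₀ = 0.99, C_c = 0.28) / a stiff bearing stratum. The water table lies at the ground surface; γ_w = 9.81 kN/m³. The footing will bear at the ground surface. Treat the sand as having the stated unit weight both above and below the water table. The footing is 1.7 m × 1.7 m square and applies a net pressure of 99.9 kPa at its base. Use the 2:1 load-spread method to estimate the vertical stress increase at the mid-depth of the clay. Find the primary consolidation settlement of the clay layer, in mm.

Mid-depth of clay below the ground surface: z = 1.1 + 2.2/2 = 2.2 m.
Total vertical stress at mid-clay: σ_v = 18.8×1.1 + 18.1×1.1 = 40.59 kPa.
Pore pressure: u = 9.81×(2.2 − 0) = 21.582 kPa.
Initial effective stress: σ'_0 = σ_v − u = 40.59 − 21.582 = 19.008 kPa.
Stress increase at mid-clay by the 2:1 spreading method:
Δσ = qBL/((B+z)(L+z)) = 99.9×1.7×1.7/((1.7+2.2)(1.7+2.2)) = 18.982 kPa
Final effective stress: σ'_f = σ'_0 + Δσ = 19.008 + 18.982 = 37.99 kPa.
Normally consolidated clay, so the full stress increment lies on the virgin compression line:
S_c = C_c·H/(1+e₀)·log₁₀(σ'_f/σ'_0) = 0.28×2.2/(1+0.99)×log₁₀(37.99/19.008)
    = 0.30955 × 0.30073 = 0.09309 m

S_c ≈ 93.1 mm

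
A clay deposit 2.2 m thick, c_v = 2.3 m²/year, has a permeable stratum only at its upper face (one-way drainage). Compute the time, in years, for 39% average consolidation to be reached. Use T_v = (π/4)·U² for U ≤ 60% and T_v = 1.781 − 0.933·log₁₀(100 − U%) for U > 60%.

t ≈ 0.251 years

Drainage path length: H_d = H = 2.2 m (single drainage).
U ≤ 60%: T_v = (π/4)·U² = (π/4)×0.39² = 0.11946.
t = T_v·H_d²/c_v = 0.11946×2.2²/2.3 = 0.2514 years.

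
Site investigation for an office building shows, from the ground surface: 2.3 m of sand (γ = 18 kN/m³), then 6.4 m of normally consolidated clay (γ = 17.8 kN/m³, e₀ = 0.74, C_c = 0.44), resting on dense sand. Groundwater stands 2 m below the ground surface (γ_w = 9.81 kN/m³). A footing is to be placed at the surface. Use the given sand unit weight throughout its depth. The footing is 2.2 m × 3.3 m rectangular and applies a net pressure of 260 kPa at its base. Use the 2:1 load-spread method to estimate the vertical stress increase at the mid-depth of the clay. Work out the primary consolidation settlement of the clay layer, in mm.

Mid-depth of clay below the ground surface: z = 2.3 + 6.4/2 = 5.5 m.
Total vertical stress at mid-clay: σ_v = 18×2.3 + 17.8×3.2 = 98.36 kPa.
Pore pressure: u = 9.81×(5.5 − 2) = 34.335 kPa.
Initial effective stress: σ'_0 = σ_v − u = 98.36 − 34.335 = 64.025 kPa.
Stress increase at mid-clay by the 2:1 spreading method:
Δσ = qBL/((B+z)(L+z)) = 260×2.2×3.3/((2.2+5.5)(3.3+5.5)) = 27.857 kPa
Final effective stress: σ'_f = σ'_0 + Δσ = 64.025 + 27.857 = 91.882 kPa.
Normally consolidated clay, so the full stress increment lies on the virgin compression line:
S_c = C_c·H/(1+e₀)·log₁₀(σ'_f/σ'_0) = 0.44×6.4/(1+0.74)×log₁₀(91.882/64.025)
    = 1.6184 × 0.15688 = 0.2539 m

S_c ≈ 254 mm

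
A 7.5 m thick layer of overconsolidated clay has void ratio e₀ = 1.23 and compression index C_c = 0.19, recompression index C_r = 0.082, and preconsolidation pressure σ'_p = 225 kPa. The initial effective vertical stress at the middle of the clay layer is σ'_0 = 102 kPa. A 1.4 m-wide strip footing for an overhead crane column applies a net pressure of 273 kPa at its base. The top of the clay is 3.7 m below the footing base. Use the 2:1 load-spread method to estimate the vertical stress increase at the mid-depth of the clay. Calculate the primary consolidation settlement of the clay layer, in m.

S_c ≈ 0.0423 m

Mid-depth of clay below the footing base: z = 3.7 + 7.5/2 = 7.45 m.
Stress increase at mid-clay by the 2:1 spreading method:
Δσ = qB/(B+z) = 273×1.4/(1.4+7.45) = 43.186 kPa
Final effective stress: σ'_f = 102 + 43.186 = 145.19 kPa.
σ'_f = 145.19 ≤ σ'_p = 225 kPa, so the clay remains overconsolidated and only the recompression index applies:
S_c = C_r·H/(1+e₀)·log₁₀(σ'_f/σ'_0) = 0.082×7.5/2.23×log₁₀(145.19/102)
    = 0.27578 × 0.15334 = 0.04229 m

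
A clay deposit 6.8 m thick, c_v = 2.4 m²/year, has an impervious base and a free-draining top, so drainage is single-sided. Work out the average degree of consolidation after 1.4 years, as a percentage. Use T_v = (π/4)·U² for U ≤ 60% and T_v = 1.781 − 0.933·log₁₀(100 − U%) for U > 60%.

U ≈ 30.4 %

Drainage path length: H_d = H = 6.8 m (single drainage).
T_v = c_v·t/H_d² = 2.4×1.4/6.8² = 0.072664.
T_v = 0.072664 corresponds to the U ≤ 60% branch:
U = √(4T_v/π) = 0.3042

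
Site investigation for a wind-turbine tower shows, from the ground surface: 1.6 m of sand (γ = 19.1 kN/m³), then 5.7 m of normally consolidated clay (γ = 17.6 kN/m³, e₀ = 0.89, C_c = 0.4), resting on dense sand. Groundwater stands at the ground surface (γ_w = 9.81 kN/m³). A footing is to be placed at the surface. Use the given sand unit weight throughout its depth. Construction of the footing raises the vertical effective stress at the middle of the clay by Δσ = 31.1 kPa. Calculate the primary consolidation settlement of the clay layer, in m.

Mid-depth of clay below the ground surface: z = 1.6 + 5.7/2 = 4.45 m.
Total vertical stress at mid-clay: σ_v = 19.1×1.6 + 17.6×2.85 = 80.72 kPa.
Pore pressure: u = 9.81×(4.45 − 0) = 43.655 kPa.
Initial effective stress: σ'_0 = σ_v − u = 80.72 − 43.655 = 37.065 kPa.
Final effective stress: σ'_f = σ'_0 + Δσ = 37.065 + 31.1 = 68.165 kPa.
Normally consolidated clay, so the full stress increment lies on the virgin compression line:
S_c = C_c·H/(1+e₀)·log₁₀(σ'_f/σ'_0) = 0.4×5.7/(1+0.89)×log₁₀(68.165/37.065)
    = 1.2063 × 0.2646 = 0.3192 m

S_c ≈ 0.319 m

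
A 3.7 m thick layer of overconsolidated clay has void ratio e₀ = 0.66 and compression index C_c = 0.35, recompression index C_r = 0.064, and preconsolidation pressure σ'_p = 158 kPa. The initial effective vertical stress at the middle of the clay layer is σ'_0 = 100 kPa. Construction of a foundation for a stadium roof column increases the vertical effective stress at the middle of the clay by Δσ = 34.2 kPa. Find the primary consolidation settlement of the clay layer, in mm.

S_c ≈ 18.2 mm

Final effective stress: σ'_f = 100 + 34.2 = 134.2 kPa.
σ'_f = 134.2 ≤ σ'_p = 158 kPa, so the clay remains overconsolidated and only the recompression index applies:
S_c = C_r·H/(1+e₀)·log₁₀(σ'_f/σ'_0) = 0.064×3.7/1.66×log₁₀(134.2/100)
    = 0.14265 × 0.12775 = 0.01822 m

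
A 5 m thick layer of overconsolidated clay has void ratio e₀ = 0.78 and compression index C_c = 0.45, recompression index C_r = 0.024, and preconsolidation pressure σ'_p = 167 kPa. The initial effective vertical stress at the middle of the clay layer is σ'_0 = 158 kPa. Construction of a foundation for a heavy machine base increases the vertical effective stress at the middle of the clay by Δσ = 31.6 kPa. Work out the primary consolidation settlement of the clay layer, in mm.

S_c ≈ 71.3 mm

Final effective stress: σ'_f = 158 + 31.6 = 189.6 kPa.
σ'_f = 189.6 > σ'_p = 167 kPa, so the stress path crosses the preconsolidation pressure — recompression up to σ'_p, then virgin compression beyond:
S_c = H/(1+e₀)·[C_r·log₁₀(σ'_p/σ'_0) + C_c·log₁₀(σ'_f/σ'_p)]
    = 5/1.78 × [0.024×log₁₀(167/158) + 0.45×log₁₀(189.6/167)]
    = 2.809 × [0.00057743 + 0.024805] = 0.0713 m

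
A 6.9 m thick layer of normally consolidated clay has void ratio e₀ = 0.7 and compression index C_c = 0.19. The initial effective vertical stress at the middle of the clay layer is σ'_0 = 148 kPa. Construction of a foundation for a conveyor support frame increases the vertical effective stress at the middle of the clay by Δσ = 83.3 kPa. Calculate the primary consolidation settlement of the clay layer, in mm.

S_c ≈ 150 mm

Final effective stress: σ'_f = σ'_0 + Δσ = 148 + 83.3 = 231.3 kPa.
Normally consolidated clay, so the full stress increment lies on the virgin compression line:
S_c = C_c·H/(1+e₀)·log₁₀(σ'_f/σ'_0) = 0.19×6.9/(1+0.7)×log₁₀(231.3/148)
    = 0.77118 × 0.19391 = 0.1495 m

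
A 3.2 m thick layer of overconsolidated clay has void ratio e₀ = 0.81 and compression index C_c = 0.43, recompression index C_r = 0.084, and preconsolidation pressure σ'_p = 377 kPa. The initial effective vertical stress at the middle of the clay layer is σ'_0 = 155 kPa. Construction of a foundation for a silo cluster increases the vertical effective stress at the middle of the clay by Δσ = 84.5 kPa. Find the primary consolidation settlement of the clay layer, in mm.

S_c ≈ 28.1 mm

Final effective stress: σ'_f = 155 + 84.5 = 239.5 kPa.
σ'_f = 239.5 ≤ σ'_p = 377 kPa, so the clay remains overconsolidated and only the recompression index applies:
S_c = C_r·H/(1+e₀)·log₁₀(σ'_f/σ'_0) = 0.084×3.2/1.81×log₁₀(239.5/155)
    = 0.14851 × 0.18897 = 0.02806 m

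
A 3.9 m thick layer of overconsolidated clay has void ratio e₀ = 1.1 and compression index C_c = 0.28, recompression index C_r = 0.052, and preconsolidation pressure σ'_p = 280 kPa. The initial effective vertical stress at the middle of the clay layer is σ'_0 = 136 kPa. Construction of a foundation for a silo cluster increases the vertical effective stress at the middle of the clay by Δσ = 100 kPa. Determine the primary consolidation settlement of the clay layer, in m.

Final effective stress: σ'_f = 136 + 100 = 236 kPa.
σ'_f = 236 ≤ σ'_p = 280 kPa, so the clay remains overconsolidated and only the recompression index applies:
S_c = C_r·H/(1+e₀)·log₁₀(σ'_f/σ'_0) = 0.052×3.9/2.1×log₁₀(236/136)
    = 0.096569 × 0.23937 = 0.02312 m

S_c ≈ 0.0231 m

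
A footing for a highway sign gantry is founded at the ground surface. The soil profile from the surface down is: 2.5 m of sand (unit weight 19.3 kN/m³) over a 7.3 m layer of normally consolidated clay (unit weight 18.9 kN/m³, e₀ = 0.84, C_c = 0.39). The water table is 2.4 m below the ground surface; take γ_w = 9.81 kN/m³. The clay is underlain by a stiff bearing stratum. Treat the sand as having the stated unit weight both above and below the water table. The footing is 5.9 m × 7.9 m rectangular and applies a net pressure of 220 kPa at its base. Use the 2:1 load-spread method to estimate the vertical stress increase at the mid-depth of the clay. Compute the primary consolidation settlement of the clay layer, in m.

Mid-depth of clay below the ground surface: z = 2.5 + 7.3/2 = 6.15 m.
Total vertical stress at mid-clay: σ_v = 19.3×2.5 + 18.9×3.65 = 117.23 kPa.
Pore pressure: u = 9.81×(6.15 − 2.4) = 36.788 kPa.
Initial effective stress: σ'_0 = σ_v − u = 117.23 − 36.788 = 80.442 kPa.
Stress increase at mid-clay by the 2:1 spreading method:
Δσ = qBL/((B+z)(L+z)) = 220×5.9×7.9/((5.9+6.15)(7.9+6.15)) = 60.567 kPa
Final effective stress: σ'_f = σ'_0 + Δσ = 80.442 + 60.567 = 141.01 kPa.
Normally consolidated clay, so the full stress increment lies on the virgin compression line:
S_c = C_c·H/(1+e₀)·log₁₀(σ'_f/σ'_0) = 0.39×7.3/(1+0.84)×log₁₀(141.01/80.442)
    = 1.5473 × 0.24377 = 0.3772 m

S_c ≈ 0.377 m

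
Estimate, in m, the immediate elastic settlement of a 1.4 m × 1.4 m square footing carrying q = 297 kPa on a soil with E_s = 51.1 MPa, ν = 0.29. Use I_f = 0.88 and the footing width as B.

S_e ≈ 0.00656 m

Immediate (elastic) settlement: S_e = q·B·(1−ν²)/E_s · I_f.
E_s = 51.1 MPa = 51100 kPa.
S_e = 297 × 1.4 × (1 − 0.29²) / 51100 × 0.88
    = 297 × 1.4 × 0.9159 / 51100 × 0.88
    = 0.006558 m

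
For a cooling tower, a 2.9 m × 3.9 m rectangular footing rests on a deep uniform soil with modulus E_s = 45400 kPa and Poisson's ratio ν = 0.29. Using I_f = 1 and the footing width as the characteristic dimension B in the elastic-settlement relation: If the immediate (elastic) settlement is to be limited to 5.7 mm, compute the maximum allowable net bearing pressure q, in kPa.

q ≈ 97.4 kPa

S_e = q·B·(1−ν²)/E_s · I_f  ⇒  q = S_e·E_s / (B·(1−ν²)·I_f).
q = 0.0057 × 45400 / (2.9 × 0.9159 × 1) = 97.43 kPa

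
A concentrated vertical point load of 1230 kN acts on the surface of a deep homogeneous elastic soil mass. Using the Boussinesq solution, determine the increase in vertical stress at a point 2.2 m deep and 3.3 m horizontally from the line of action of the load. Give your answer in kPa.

Boussinesq vertical stress below a point load on an elastic half-space:
Δσ_z = 3P/(2πz²) · [1 + (r/z)²]^(−5/2)
r/z = 3.3/2.2 = 1.5; [1+(r/z)²]^(−5/2) = 0.052516.
Δσ_z = 3×1230/(2π×2.2²) × 0.052516 = 121.34 × 0.052516 = 6.372 kPa

Δσ_z ≈ 6.37 kPa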